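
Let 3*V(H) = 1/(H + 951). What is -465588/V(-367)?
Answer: -815710176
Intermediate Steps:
V(H) = 1/(3*(951 + H)) (V(H) = 1/(3*(H + 951)) = 1/(3*(951 + H)))
-465588/V(-367) = -465588/(1/(3*(951 - 367))) = -465588/((⅓)/584) = -465588/((⅓)*(1/584)) = -465588/1/1752 = -465588*1752 = -815710176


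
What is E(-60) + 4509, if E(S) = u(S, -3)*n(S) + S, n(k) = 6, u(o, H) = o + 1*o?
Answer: 3729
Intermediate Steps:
u(o, H) = 2*o (u(o, H) = o + o = 2*o)
E(S) = 13*S (E(S) = (2*S)*6 + S = 12*S + S = 13*S)
E(-60) + 4509 = 13*(-60) + 4509 = -780 + 4509 = 3729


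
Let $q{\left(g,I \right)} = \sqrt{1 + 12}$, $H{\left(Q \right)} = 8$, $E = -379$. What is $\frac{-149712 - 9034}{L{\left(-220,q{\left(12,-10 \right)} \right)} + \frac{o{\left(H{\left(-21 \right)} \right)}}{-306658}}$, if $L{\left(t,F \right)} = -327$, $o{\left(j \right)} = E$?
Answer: $\frac{48680730868}{100276787} \approx 485.46$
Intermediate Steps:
$q{\left(g,I \right)} = \sqrt{13}$
$o{\left(j \right)} = -379$
$\frac{-149712 - 9034}{L{\left(-220,q{\left(12,-10 \right)} \right)} + \frac{o{\left(H{\left(-21 \right)} \right)}}{-306658}} = \frac{-149712 - 9034}{-327 - \frac{379}{-306658}} = - \frac{158746}{-327 - - \frac{379}{306658}} = - \frac{158746}{-327 + \frac{379}{306658}} = - \frac{158746}{- \frac{100276787}{306658}} = \left(-158746\right) \left(- \frac{306658}{100276787}\right) = \frac{48680730868}{100276787}$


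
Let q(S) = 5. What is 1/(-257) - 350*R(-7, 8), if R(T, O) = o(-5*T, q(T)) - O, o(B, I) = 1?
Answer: 629649/257 ≈ 2450.0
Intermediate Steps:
R(T, O) = 1 - O
1/(-257) - 350*R(-7, 8) = 1/(-257) - 350*(1 - 1*8) = -1/257 - 350*(1 - 8) = -1/257 - 350*(-7) = -1/257 + 2450 = 629649/257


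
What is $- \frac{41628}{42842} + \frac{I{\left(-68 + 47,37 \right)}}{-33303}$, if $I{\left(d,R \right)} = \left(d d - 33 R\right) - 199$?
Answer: $- \frac{672197483}{713383563} \approx -0.94227$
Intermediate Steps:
$I{\left(d,R \right)} = -199 + d^{2} - 33 R$ ($I{\left(d,R \right)} = \left(d^{2} - 33 R\right) - 199 = -199 + d^{2} - 33 R$)
$- \frac{41628}{42842} + \frac{I{\left(-68 + 47,37 \right)}}{-33303} = - \frac{41628}{42842} + \frac{-199 + \left(-68 + 47\right)^{2} - 1221}{-33303} = \left(-41628\right) \frac{1}{42842} + \left(-199 + \left(-21\right)^{2} - 1221\right) \left(- \frac{1}{33303}\right) = - \frac{20814}{21421} + \left(-199 + 441 - 1221\right) \left(- \frac{1}{33303}\right) = - \frac{20814}{21421} - - \frac{979}{33303} = - \frac{20814}{21421} + \frac{979}{33303} = - \frac{672197483}{713383563}$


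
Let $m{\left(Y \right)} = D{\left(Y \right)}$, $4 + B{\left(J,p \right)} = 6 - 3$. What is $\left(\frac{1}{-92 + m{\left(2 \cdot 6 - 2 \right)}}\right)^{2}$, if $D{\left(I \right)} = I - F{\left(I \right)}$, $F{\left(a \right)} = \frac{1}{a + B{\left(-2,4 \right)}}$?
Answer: $\frac{81}{546121} \approx 0.00014832$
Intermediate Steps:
$B{\left(J,p \right)} = -1$ ($B{\left(J,p \right)} = -4 + \left(6 - 3\right) = -4 + 3 = -1$)
$F{\left(a \right)} = \frac{1}{-1 + a}$ ($F{\left(a \right)} = \frac{1}{a - 1} = \frac{1}{-1 + a}$)
$D{\left(I \right)} = I - \frac{1}{-1 + I}$
$m{\left(Y \right)} = \frac{-1 + Y \left(-1 + Y\right)}{-1 + Y}$
$\left(\frac{1}{-92 + m{\left(2 \cdot 6 - 2 \right)}}\right)^{2} = \left(\frac{1}{-92 + \frac{-1 + \left(2 \cdot 6 - 2\right) \left(-1 + \left(2 \cdot 6 - 2\right)\right)}{-1 + \left(2 \cdot 6 - 2\right)}}\right)^{2} = \left(\frac{1}{-92 + \frac{-1 + \left(12 - 2\right) \left(-1 + \left(12 - 2\right)\right)}{-1 + \left(12 - 2\right)}}\right)^{2} = \left(\frac{1}{-92 + \frac{-1 + 10 \left(-1 + 10\right)}{-1 + 10}}\right)^{2} = \left(\frac{1}{-92 + \frac{-1 + 10 \cdot 9}{9}}\right)^{2} = \left(\frac{1}{-92 + \frac{-1 + 90}{9}}\right)^{2} = \left(\frac{1}{-92 + \frac{1}{9} \cdot 89}\right)^{2} = \left(\frac{1}{-92 + \frac{89}{9}}\right)^{2} = \left(\frac{1}{- \frac{739}{9}}\right)^{2} = \left(- \frac{9}{739}\right)^{2} = \frac{81}{546121}$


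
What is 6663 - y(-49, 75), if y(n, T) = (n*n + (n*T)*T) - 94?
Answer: 279981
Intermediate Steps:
y(n, T) = -94 + n**2 + n*T**2 (y(n, T) = (n**2 + (T*n)*T) - 94 = (n**2 + n*T**2) - 94 = -94 + n**2 + n*T**2)
6663 - y(-49, 75) = 6663 - (-94 + (-49)**2 - 49*75**2) = 6663 - (-94 + 2401 - 49*5625) = 6663 - (-94 + 2401 - 275625) = 6663 - 1*(-273318) = 6663 + 273318 = 279981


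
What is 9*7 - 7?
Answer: 56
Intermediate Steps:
9*7 - 7 = 63 - 7 = 56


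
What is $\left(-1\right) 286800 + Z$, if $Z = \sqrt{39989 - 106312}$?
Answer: $-286800 + i \sqrt{66323} \approx -2.868 \cdot 10^{5} + 257.53 i$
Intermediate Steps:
$Z = i \sqrt{66323}$ ($Z = \sqrt{-66323} = i \sqrt{66323} \approx 257.53 i$)
$\left(-1\right) 286800 + Z = \left(-1\right) 286800 + i \sqrt{66323} = -286800 + i \sqrt{66323}$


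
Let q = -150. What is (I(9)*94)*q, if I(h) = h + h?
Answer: -253800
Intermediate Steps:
I(h) = 2*h
(I(9)*94)*q = ((2*9)*94)*(-150) = (18*94)*(-150) = 1692*(-150) = -253800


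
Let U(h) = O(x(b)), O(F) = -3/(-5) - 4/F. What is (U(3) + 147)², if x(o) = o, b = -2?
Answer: 559504/25 ≈ 22380.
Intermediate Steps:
O(F) = ⅗ - 4/F (O(F) = -3*(-⅕) - 4/F = ⅗ - 4/F)
U(h) = 13/5 (U(h) = ⅗ - 4/(-2) = ⅗ - 4*(-½) = ⅗ + 2 = 13/5)
(U(3) + 147)² = (13/5 + 147)² = (748/5)² = 559504/25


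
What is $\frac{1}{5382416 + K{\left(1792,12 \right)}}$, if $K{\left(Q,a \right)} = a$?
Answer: $\frac{1}{5382428} \approx 1.8579 \cdot 10^{-7}$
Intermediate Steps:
$\frac{1}{5382416 + K{\left(1792,12 \right)}} = \frac{1}{5382416 + 12} = \frac{1}{5382428}$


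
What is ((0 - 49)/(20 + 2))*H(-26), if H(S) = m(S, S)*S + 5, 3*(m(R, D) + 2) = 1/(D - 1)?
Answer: -227507/1782 ≈ -127.67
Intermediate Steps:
m(R, D) = -2 + 1/(3*(-1 + D)) (m(R, D) = -2 + 1/(3*(D - 1)) = -2 + 1/(3*(-1 + D)))
H(S) = 5 + S*(7 - 6*S)/(3*(-1 + S)) (H(S) = ((7 - 6*S)/(3*(-1 + S)))*S + 5 = S*(7 - 6*S)/(3*(-1 + S)) + 5 = 5 + S*(7 - 6*S)/(3*(-1 + S)))
((0 - 49)/(20 + 2))*H(-26) = ((0 - 49)/(20 + 2))*((-15 - 6*(-26)**2 + 22*(-26))/(3*(-1 - 26))) = (-49/22)*((1/3)*(-15 - 6*676 - 572)/(-27)) = (-49*1/22)*((1/3)*(-1/27)*(-15 - 4056 - 572)) = -49*(-1)*(-4643)/(66*27) = -49/22*4643/81 = -227507/1782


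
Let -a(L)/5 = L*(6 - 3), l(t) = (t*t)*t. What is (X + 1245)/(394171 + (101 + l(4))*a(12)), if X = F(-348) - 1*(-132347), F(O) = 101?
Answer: 133693/364471 ≈ 0.36681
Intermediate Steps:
l(t) = t³ (l(t) = t²*t = t³)
a(L) = -15*L (a(L) = -5*L*(6 - 3) = -5*L*3 = -15*L)
X = 132448 (X = 101 - 1*(-132347) = 101 + 132347 = 132448)
(X + 1245)/(394171 + (101 + l(4))*a(12)) = (132448 + 1245)/(394171 + (101 + 4³)*(-15*12)) = 133693/(394171 + (101 + 64)*(-180)) = 133693/(394171 + 165*(-180)) = 133693/(394171 - 29700) = 133693/364471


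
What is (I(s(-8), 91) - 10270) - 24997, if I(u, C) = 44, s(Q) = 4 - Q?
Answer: -35223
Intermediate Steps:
(I(s(-8), 91) - 10270) - 24997 = (44 - 10270) - 24997 = -10226 - 24997 = -35223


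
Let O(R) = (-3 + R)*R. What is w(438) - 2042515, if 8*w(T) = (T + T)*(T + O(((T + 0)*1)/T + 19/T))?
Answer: -3494850257/1752 ≈ -1.9948e+6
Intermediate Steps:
O(R) = R*(-3 + R)
w(T) = T*(T + (1 + 19/T)*(-2 + 19/T))/4 (w(T) = ((T + T)*(T + (((T + 0)*1)/T + 19/T)*(-3 + (((T + 0)*1)/T + 19/T))))/8 = ((2*T)*(T + ((T*1)/T + 19/T)*(-3 + ((T*1)/T + 19/T))))/8 = ((2*T)*(T + (T/T + 19/T)*(-3 + (T/T + 19/T))))/8 = ((2*T)*(T + (1 + 19/T)*(-3 + (1 + 19/T))))/8 = ((2*T)*(T + (1 + 19/T)*(-2 + 19/T)))/8 = (2*T*(T + (1 + 19/T)*(-2 + 19/T)))/8 = T*(T + (1 + 19/T)*(-2 + 19/T))/4)
w(438) - 2042515 = (1/4)*(438**3 - (-19 + 2*438)*(19 + 438))/438 - 2042515 = (1/4)*(1/438)*(84027672 - 1*(-19 + 876)*457) - 2042515 = (1/4)*(1/438)*(84027672 - 1*857*457) - 2042515 = (1/4)*(1/438)*(84027672 - 391649) - 2042515 = (1/4)*(1/438)*83636023 - 2042515 = 83636023/1752 - 2042515 = -3494850257/1752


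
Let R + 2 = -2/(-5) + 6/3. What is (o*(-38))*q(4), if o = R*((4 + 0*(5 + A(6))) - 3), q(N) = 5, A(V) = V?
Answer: -76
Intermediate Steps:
R = ⅖ (R = -2 + (-2/(-5) + 6/3) = -2 + (-2*(-⅕) + 6*(⅓)) = -2 + (⅖ + 2) = -2 + 12/5 = ⅖ ≈ 0.40000)
o = ⅖ (o = 2*((4 + 0*(5 + 6)) - 3)/5 = 2*((4 + 0*11) - 3)/5 = 2*((4 + 0) - 3)/5 = 2*(4 - 3)/5 = (⅖)*1 = ⅖ ≈ 0.40000)
(o*(-38))*q(4) = ((⅖)*(-38))*5 = -76/5*5 = -76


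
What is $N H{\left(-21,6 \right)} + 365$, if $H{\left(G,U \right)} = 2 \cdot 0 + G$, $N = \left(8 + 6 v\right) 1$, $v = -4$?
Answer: $701$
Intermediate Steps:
$N = -16$ ($N = \left(8 + 6 \left(-4\right)\right) 1 = \left(8 - 24\right) 1 = \left(-16\right) 1 = -16$)
$H{\left(G,U \right)} = G$ ($H{\left(G,U \right)} = 0 + G = G$)
$N H{\left(-21,6 \right)} + 365 = \left(-16\right) \left(-21\right) + 365 = 336 + 365 = 701$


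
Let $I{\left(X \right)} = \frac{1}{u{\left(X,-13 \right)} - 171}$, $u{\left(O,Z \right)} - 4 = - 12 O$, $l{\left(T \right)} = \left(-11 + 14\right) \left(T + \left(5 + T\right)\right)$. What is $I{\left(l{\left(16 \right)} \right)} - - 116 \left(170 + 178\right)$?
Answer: $\frac{60511631}{1499} \approx 40368.0$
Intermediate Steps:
$l{\left(T \right)} = 15 + 6 T$ ($l{\left(T \right)} = 3 \left(5 + 2 T\right) = 15 + 6 T$)
$u{\left(O,Z \right)} = 4 - 12 O$
$I{\left(X \right)} = \frac{1}{-167 - 12 X}$ ($I{\left(X \right)} = \frac{1}{\left(4 - 12 X\right) - 171} = \frac{1}{-167 - 12 X}$)
$I{\left(l{\left(16 \right)} \right)} - - 116 \left(170 + 178\right) = - \frac{1}{167 + 12 \left(15 + 6 \cdot 16\right)} - - 116 \left(170 + 178\right) = - \frac{1}{167 + 12 \left(15 + 96\right)} - \left(-116\right) 348 = - \frac{1}{167 + 12 \cdot 111} - -40368 = - \frac{1}{167 + 1332} + 40368 = - \frac{1}{1499} + 40368 = \frac{60511631}{1499}$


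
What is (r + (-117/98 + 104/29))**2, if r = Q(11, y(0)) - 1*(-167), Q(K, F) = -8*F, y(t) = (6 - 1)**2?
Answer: 7566738169/8076964 ≈ 936.83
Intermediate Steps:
y(t) = 25 (y(t) = 5**2 = 25)
r = -33 (r = -8*25 - 1*(-167) = -200 + 167 = -33)
(r + (-117/98 + 104/29))**2 = (-33 + (-117/98 + 104/29))**2 = (-33 + 6799/2842)**2 = (-86987/2842)**2 = 7566738169/8076964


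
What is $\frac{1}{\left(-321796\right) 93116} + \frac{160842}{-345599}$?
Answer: $- \frac{4819527002140511}{10355651585365264} \approx -0.4654$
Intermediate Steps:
$\frac{1}{\left(-321796\right) 93116} + \frac{160842}{-345599} = \left(- \frac{1}{321796}\right) \frac{1}{93116} + 160842 \left(- \frac{1}{345599}\right) = - \frac{1}{29964356336} - \frac{160842}{345599} = - \frac{4819527002140511}{10355651585365264}$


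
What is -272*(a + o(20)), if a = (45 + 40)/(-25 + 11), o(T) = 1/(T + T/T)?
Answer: 34408/21 ≈ 1638.5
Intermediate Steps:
o(T) = 1/(1 + T) (o(T) = 1/(T + 1) = 1/(1 + T))
a = -85/14 (a = 85/(-14) = 85*(-1/14) = -85/14 ≈ -6.0714)
-272*(a + o(20)) = -272*(-85/14 + 1/(1 + 20)) = -272*(-85/14 + 1/21) = -272*(-253/42) = 34408/21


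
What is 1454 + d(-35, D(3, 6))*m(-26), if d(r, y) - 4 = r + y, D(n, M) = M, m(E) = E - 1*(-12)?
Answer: 1804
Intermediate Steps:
m(E) = 12 + E (m(E) = E + 12 = 12 + E)
d(r, y) = 4 + r + y (d(r, y) = 4 + (r + y) = 4 + r + y)
1454 + d(-35, D(3, 6))*m(-26) = 1454 + (4 - 35 + 6)*(12 - 26) = 1454 - 25*(-14) = 1454 + 350 = 1804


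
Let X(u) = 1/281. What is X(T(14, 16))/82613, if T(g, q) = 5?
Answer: 1/23214253 ≈ 4.3077e-8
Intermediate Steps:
X(u) = 1/281
X(T(14, 16))/82613 = (1/281)/82613 = (1/281)*(1/82613) = 1/23214253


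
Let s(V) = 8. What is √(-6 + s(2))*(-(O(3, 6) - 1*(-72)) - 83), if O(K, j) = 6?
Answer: -161*√2 ≈ -227.69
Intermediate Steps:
√(-6 + s(2))*(-(O(3, 6) - 1*(-72)) - 83) = √(-6 + 8)*(-(6 - 1*(-72)) - 83) = √2*(-(6 + 72) - 83) = √2*(-1*78 - 83) = √2*(-78 - 83) = √2*(-161) = -161*√2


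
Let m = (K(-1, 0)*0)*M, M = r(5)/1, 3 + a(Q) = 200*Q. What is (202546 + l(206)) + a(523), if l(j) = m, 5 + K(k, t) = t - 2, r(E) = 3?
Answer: 307143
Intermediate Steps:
K(k, t) = -7 + t (K(k, t) = -5 + (t - 2) = -5 + (-2 + t) = -7 + t)
a(Q) = -3 + 200*Q
M = 3 (M = 3/1 = 3*1 = 3)
m = 0 (m = ((-7 + 0)*0)*3 = -7*0*3 = 0*3 = 0)
l(j) = 0
(202546 + l(206)) + a(523) = (202546 + 0) + (-3 + 200*523) = 202546 + (-3 + 104600) = 202546 + 104597 = 307143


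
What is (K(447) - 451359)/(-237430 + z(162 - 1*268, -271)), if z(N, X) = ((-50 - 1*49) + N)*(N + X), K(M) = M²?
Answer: 50310/32029 ≈ 1.5708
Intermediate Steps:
z(N, X) = (-99 + N)*(N + X) (z(N, X) = ((-50 - 49) + N)*(N + X) = (-99 + N)*(N + X))
(K(447) - 451359)/(-237430 + z(162 - 1*268, -271)) = (447² - 451359)/(-237430 + ((162 - 1*268)² - 99*(162 - 1*268) - 99*(-271) + (162 - 1*268)*(-271))) = (199809 - 451359)/(-237430 + ((162 - 268)² - 99*(162 - 268) + 26829 + (162 - 268)*(-271))) = -251550/(-237430 + ((-106)² - 99*(-106) + 26829 - 106*(-271))) = -251550/(-237430 + (11236 + 10494 + 26829 + 28726)) = -251550/(-237430 + 77285) = -251550/(-160145) = -251550*(-1/160145) = 50310/32029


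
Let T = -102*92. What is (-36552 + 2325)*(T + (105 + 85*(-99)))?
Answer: 605612538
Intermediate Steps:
T = -9384
(-36552 + 2325)*(T + (105 + 85*(-99))) = (-36552 + 2325)*(-9384 + (105 + 85*(-99))) = -34227*(-9384 + (105 - 8415)) = -34227*(-9384 - 8310) = -34227*(-17694) = 605612538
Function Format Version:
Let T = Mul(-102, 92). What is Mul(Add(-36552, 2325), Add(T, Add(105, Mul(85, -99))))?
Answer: 605612538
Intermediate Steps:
T = -9384
Mul(Add(-36552, 2325), Add(T, Add(105, Mul(85, -99)))) = Mul(Add(-36552, 2325), Add(-9384, Add(105, Mul(85, -99)))) = Mul(-34227, Add(-9384, Add(105, -8415))) = Mul(-34227, Add(-9384, -8310)) = Mul(-34227, -17694) = 605612538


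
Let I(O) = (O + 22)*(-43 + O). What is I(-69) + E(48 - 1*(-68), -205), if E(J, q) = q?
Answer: 5059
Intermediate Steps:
I(O) = (-43 + O)*(22 + O) (I(O) = (22 + O)*(-43 + O) = (-43 + O)*(22 + O))
I(-69) + E(48 - 1*(-68), -205) = (-946 + (-69)**2 - 21*(-69)) - 205 = (-946 + 4761 + 1449) - 205 = 5264 - 205 = 5059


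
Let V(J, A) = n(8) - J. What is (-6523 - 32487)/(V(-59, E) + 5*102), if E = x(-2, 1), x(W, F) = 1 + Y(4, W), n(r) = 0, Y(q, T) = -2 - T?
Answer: -39010/569 ≈ -68.559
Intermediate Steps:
x(W, F) = -1 - W (x(W, F) = 1 + (-2 - W) = -1 - W)
E = 1 (E = -1 - 1*(-2) = -1 + 2 = 1)
V(J, A) = -J (V(J, A) = 0 - J = -J)
(-6523 - 32487)/(V(-59, E) + 5*102) = (-6523 - 32487)/(-1*(-59) + 5*102) = -39010/(59 + 510) = -39010/569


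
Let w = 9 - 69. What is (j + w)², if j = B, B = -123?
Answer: 33489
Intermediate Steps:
j = -123
w = -60
(j + w)² = (-123 - 60)² = (-183)² = 33489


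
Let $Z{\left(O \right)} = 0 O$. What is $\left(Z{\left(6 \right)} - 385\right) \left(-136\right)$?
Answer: $52360$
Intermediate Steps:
$Z{\left(O \right)} = 0$
$\left(Z{\left(6 \right)} - 385\right) \left(-136\right) = \left(0 - 385\right) \left(-136\right) = \left(-385\right) \left(-136\right) = 52360$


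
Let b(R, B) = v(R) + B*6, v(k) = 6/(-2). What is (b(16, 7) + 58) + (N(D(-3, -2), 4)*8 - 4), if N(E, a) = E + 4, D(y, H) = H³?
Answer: 61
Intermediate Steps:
v(k) = -3 (v(k) = 6*(-½) = -3)
N(E, a) = 4 + E
b(R, B) = -3 + 6*B (b(R, B) = -3 + B*6 = -3 + 6*B)
(b(16, 7) + 58) + (N(D(-3, -2), 4)*8 - 4) = ((-3 + 6*7) + 58) + ((4 + (-2)³)*8 - 4) = ((-3 + 42) + 58) + ((4 - 8)*8 - 4) = (39 + 58) + (-4*8 - 4) = 97 + (-32 - 4) = 97 - 36 = 61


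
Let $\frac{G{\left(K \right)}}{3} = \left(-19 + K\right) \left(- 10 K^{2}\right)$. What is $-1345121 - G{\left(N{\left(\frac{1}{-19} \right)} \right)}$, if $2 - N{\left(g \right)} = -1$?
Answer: $-1349441$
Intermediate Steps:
$N{\left(g \right)} = 3$ ($N{\left(g \right)} = 2 - -1 = 2 + 1 = 3$)
$G{\left(K \right)} = - 30 K^{2} \left(-19 + K\right)$ ($G{\left(K \right)} = 3 \left(-19 + K\right) \left(- 10 K^{2}\right) = 3 \left(- 10 K^{2} \left(-19 + K\right)\right) = - 30 K^{2} \left(-19 + K\right)$)
$-1345121 - G{\left(N{\left(\frac{1}{-19} \right)} \right)} = -1345121 - 30 \cdot 3^{2} \left(19 - 3\right) = -1345121 - 30 \cdot 9 \left(19 - 3\right) = -1345121 - 30 \cdot 9 \cdot 16 = -1345121 - 4320 = -1349441$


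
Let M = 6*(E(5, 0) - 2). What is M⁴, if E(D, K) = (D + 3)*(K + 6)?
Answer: 5802782976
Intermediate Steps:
E(D, K) = (3 + D)*(6 + K)
M = 276 (M = 6*((18 + 3*0 + 6*5 + 5*0) - 2) = 6*((18 + 0 + 30 + 0) - 2) = 6*(48 - 2) = 6*46 = 276)
M⁴ = 276⁴ = 5802782976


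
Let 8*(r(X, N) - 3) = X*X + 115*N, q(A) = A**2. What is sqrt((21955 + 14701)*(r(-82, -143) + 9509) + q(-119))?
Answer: sqrt(304144411) ≈ 17440.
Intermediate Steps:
r(X, N) = 3 + X**2/8 + 115*N/8 (r(X, N) = 3 + (X*X + 115*N)/8 = 3 + (X**2 + 115*N)/8 = 3 + (X**2/8 + 115*N/8) = 3 + X**2/8 + 115*N/8)
sqrt((21955 + 14701)*(r(-82, -143) + 9509) + q(-119)) = sqrt((21955 + 14701)*((3 + (1/8)*(-82)**2 + (115/8)*(-143)) + 9509) + (-119)**2) = sqrt(36656*((3 + (1/8)*6724 - 16445/8) + 9509) + 14161) = sqrt(36656*((3 + 1681/2 - 16445/8) + 9509) + 14161) = sqrt(36656*(-9697/8 + 9509) + 14161) = sqrt(36656*(66375/8) + 14161) = sqrt(304130250 + 14161) = sqrt(304144411)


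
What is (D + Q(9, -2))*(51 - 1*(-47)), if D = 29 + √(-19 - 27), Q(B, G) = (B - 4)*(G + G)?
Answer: 882 + 98*I*√46 ≈ 882.0 + 664.67*I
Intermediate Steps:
Q(B, G) = 2*G*(-4 + B) (Q(B, G) = (-4 + B)*(2*G) = 2*G*(-4 + B))
D = 29 + I*√46 (D = 29 + √(-46) = 29 + I*√46 ≈ 29.0 + 6.7823*I)
(D + Q(9, -2))*(51 - 1*(-47)) = ((29 + I*√46) + 2*(-2)*(-4 + 9))*(51 - 1*(-47)) = ((29 + I*√46) + 2*(-2)*5)*(51 + 47) = ((29 + I*√46) - 20)*98 = (9 + I*√46)*98 = 882 + 98*I*√46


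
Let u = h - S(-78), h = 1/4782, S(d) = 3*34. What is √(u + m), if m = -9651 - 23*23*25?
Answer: I*√525449961690/4782 ≈ 151.58*I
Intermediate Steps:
S(d) = 102
h = 1/4782 ≈ 0.00020912
u = -487763/4782 (u = 1/4782 - 1*102 = 1/4782 - 102 = -487763/4782 ≈ -102.00)
m = -22876 (m = -9651 - 529*25 = -9651 - 1*13225 = -9651 - 13225 = -22876)
√(u + m) = √(-487763/4782 - 22876) = √(-109880795/4782) = I*√525449961690/4782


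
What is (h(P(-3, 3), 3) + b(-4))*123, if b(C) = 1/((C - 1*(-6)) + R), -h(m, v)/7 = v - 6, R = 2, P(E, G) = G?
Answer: 10455/4 ≈ 2613.8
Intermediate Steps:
h(m, v) = 42 - 7*v (h(m, v) = -7*(v - 6) = -7*(-6 + v) = 42 - 7*v)
b(C) = 1/(8 + C) (b(C) = 1/((C - 1*(-6)) + 2) = 1/((C + 6) + 2) = 1/((6 + C) + 2) = 1/(8 + C))
(h(P(-3, 3), 3) + b(-4))*123 = ((42 - 7*3) + 1/(8 - 4))*123 = ((42 - 21) + 1/4)*123 = (21 + 1/4)*123 = (85/4)*123 = 10455/4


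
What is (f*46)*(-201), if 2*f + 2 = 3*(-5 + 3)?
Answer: 36984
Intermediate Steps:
f = -4 (f = -1 + (3*(-5 + 3))/2 = -1 + (3*(-2))/2 = -1 + (½)*(-6) = -1 - 3 = -4)
(f*46)*(-201) = -4*46*(-201) = -184*(-201) = 36984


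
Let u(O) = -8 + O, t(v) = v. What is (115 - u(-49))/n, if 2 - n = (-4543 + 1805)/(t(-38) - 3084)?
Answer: 268492/1753 ≈ 153.16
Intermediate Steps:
n = 1753/1561 (n = 2 - (-4543 + 1805)/(-38 - 3084) = 2 - (-2738)/(-3122) = 2 - (-2738)*(-1)/3122 = 2 - 1*1369/1561 = 2 - 1369/1561 = 1753/1561 ≈ 1.1230)
(115 - u(-49))/n = (115 - (-8 - 49))/(1753/1561) = (115 - 1*(-57))*(1561/1753) = (115 + 57)*(1561/1753) = 172*(1561/1753) = 268492/1753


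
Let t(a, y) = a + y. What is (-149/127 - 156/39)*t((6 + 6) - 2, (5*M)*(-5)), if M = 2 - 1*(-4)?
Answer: 91980/127 ≈ 724.25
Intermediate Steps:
M = 6 (M = 2 + 4 = 6)
(-149/127 - 156/39)*t((6 + 6) - 2, (5*M)*(-5)) = (-149/127 - 156/39)*(((6 + 6) - 2) + (5*6)*(-5)) = (-149*1/127 - 156*1/39)*((12 - 2) + 30*(-5)) = (-149/127 - 4)*(10 - 150) = -657/127*(-140) = 91980/127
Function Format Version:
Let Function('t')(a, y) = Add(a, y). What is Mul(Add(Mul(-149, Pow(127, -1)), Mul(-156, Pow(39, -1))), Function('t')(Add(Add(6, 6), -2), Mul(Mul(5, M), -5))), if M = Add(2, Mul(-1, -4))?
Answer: Rational(91980, 127) ≈ 724.25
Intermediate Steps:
M = 6 (M = Add(2, 4) = 6)
Mul(Add(Mul(-149, Pow(127, -1)), Mul(-156, Pow(39, -1))), Function('t')(Add(Add(6, 6), -2), Mul(Mul(5, M), -5))) = Mul(Add(Mul(-149, Pow(127, -1)), Mul(-156, Pow(39, -1))), Add(Add(Add(6, 6), -2), Mul(Mul(5, 6), -5))) = Mul(Add(Mul(-149, Rational(1, 127)), Mul(-156, Rational(1, 39))), Add(Add(12, -2), Mul(30, -5))) = Mul(Add(Rational(-149, 127), -4), Add(10, -150)) = Mul(Rational(-657, 127), -140) = Rational(91980, 127)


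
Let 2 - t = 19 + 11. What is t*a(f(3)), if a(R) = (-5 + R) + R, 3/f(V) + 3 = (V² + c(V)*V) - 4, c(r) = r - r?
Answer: 56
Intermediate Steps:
c(r) = 0
f(V) = 3/(-7 + V²) (f(V) = 3/(-3 + ((V² + 0*V) - 4)) = 3/(-3 + ((V² + 0) - 4)) = 3/(-3 + (V² - 4)) = 3/(-3 + (-4 + V²)) = 3/(-7 + V²))
a(R) = -5 + 2*R
t = -28 (t = 2 - (19 + 11) = 2 - 1*30 = 2 - 30 = -28)
t*a(f(3)) = -28*(-5 + 2*(3/(-7 + 3²))) = -28*(-5 + 2*(3/(-7 + 9))) = -28*(-5 + 2*(3/2)) = -28*(-5 + 3) = -28*(-2) = 56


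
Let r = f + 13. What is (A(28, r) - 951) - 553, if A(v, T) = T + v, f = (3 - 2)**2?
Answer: -1462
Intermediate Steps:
f = 1 (f = 1**2 = 1)
r = 14 (r = 1 + 13 = 14)
(A(28, r) - 951) - 553 = ((14 + 28) - 951) - 553 = (42 - 951) - 553 = -909 - 553 = -1462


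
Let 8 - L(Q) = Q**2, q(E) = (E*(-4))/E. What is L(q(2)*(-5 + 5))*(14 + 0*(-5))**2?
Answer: 1568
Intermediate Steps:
q(E) = -4 (q(E) = (-4*E)/E = -4)
L(Q) = 8 - Q**2
L(q(2)*(-5 + 5))*(14 + 0*(-5))**2 = (8 - (-4*(-5 + 5))**2)*(14 + 0*(-5))**2 = (8 - (-4*0)**2)*(14 + 0)**2 = (8 - 1*0**2)*14**2 = (8 - 1*0)*196 = (8 + 0)*196 = 8*196 = 1568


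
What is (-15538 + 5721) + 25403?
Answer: 15586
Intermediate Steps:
(-15538 + 5721) + 25403 = -9817 + 25403 = 15586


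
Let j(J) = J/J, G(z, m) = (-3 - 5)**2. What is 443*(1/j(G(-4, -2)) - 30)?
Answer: -12847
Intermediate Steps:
G(z, m) = 64 (G(z, m) = (-8)**2 = 64)
j(J) = 1
443*(1/j(G(-4, -2)) - 30) = 443*(1/1 - 30) = 443*(1 - 30) = 443*(-29) = -12847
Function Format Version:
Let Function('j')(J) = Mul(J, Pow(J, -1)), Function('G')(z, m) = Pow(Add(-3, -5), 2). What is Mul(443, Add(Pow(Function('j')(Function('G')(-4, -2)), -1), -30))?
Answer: -12847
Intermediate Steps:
Function('G')(z, m) = 64 (Function('G')(z, m) = Pow(-8, 2) = 64)
Function('j')(J) = 1
Mul(443, Add(Pow(Function('j')(Function('G')(-4, -2)), -1), -30)) = Mul(443, Add(Pow(1, -1), -30)) = Mul(443, Add(1, -30)) = Mul(443, -29) = -12847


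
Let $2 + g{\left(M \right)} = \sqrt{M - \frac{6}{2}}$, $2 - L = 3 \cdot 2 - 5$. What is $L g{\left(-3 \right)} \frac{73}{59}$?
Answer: $- \frac{146}{59} + \frac{73 i \sqrt{6}}{59} \approx -2.4746 + 3.0307 i$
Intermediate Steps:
$L = 1$ ($L = 2 - \left(3 \cdot 2 - 5\right) = 2 - \left(6 - 5\right) = 2 - 1 = 1$)
$g{\left(M \right)} = -2 + \sqrt{-3 + M}$ ($g{\left(M \right)} = -2 + \sqrt{M - \frac{6}{2}} = -2 + \sqrt{M - 3} = -2 + \sqrt{-3 + M}$)
$L g{\left(-3 \right)} \frac{73}{59} = 1 \left(-2 + \sqrt{-3 - 3}\right) \frac{73}{59} = 1 \left(-2 + \sqrt{-6}\right) 73 \cdot \frac{1}{59} = 1 \left(-2 + i \sqrt{6}\right) \frac{73}{59} = \left(-2 + i \sqrt{6}\right) \frac{73}{59} = - \frac{146}{59} + \frac{73 i \sqrt{6}}{59}$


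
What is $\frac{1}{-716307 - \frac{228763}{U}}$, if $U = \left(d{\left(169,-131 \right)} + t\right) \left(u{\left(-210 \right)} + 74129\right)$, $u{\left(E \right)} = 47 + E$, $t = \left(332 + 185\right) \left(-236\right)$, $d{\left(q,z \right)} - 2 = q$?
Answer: $- \frac{9012091406}{6455424158528879} \approx -1.396 \cdot 10^{-6}$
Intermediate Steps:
$d{\left(q,z \right)} = 2 + q$
$t = -122012$ ($t = 517 \left(-236\right) = -122012$)
$U = -9012091406$ ($U = \left(\left(2 + 169\right) - 122012\right) \left(\left(47 - 210\right) + 74129\right) = \left(171 - 122012\right) \left(-163 + 74129\right) = \left(-121841\right) 73966 = -9012091406$)
$\frac{1}{-716307 - \frac{228763}{U}} = \frac{1}{-716307 - \frac{228763}{-9012091406}} = \frac{1}{-716307 - - \frac{228763}{9012091406}} = \frac{1}{-716307 + \frac{228763}{9012091406}} = \frac{1}{- \frac{6455424158528879}{9012091406}} = - \frac{9012091406}{6455424158528879}$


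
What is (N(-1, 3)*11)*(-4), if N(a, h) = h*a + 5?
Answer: -88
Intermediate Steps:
N(a, h) = 5 + a*h (N(a, h) = a*h + 5 = 5 + a*h)
(N(-1, 3)*11)*(-4) = ((5 - 1*3)*11)*(-4) = ((5 - 3)*11)*(-4) = (2*11)*(-4) = 22*(-4) = -88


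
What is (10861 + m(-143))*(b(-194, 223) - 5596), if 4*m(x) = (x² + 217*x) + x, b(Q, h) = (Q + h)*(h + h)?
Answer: 120046011/2 ≈ 6.0023e+7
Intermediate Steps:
b(Q, h) = 2*h*(Q + h) (b(Q, h) = (Q + h)*(2*h) = 2*h*(Q + h))
m(x) = x²/4 + 109*x/2 (m(x) = ((x² + 217*x) + x)/4 = (x² + 218*x)/4 = x²/4 + 109*x/2)
(10861 + m(-143))*(b(-194, 223) - 5596) = (10861 + (¼)*(-143)*(218 - 143))*(2*223*(-194 + 223) - 5596) = (10861 + (¼)*(-143)*75)*(2*223*29 - 5596) = (10861 - 10725/4)*(12934 - 5596) = (32719/4)*7338 = 120046011/2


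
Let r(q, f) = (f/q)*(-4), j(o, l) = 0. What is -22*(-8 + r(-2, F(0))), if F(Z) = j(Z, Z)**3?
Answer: 176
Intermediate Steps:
F(Z) = 0 (F(Z) = 0**3 = 0)
r(q, f) = -4*f/q
-22*(-8 + r(-2, F(0))) = -22*(-8 - 4*0/(-2)) = -22*(-8 - 4*0*(-1/2)) = -22*(-8 + 0) = -22*(-8) = 176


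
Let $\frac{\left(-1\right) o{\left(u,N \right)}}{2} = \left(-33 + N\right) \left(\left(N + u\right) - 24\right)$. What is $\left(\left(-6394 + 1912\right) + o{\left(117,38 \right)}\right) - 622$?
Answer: $-6414$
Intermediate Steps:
$o{\left(u,N \right)} = - 2 \left(-33 + N\right) \left(-24 + N + u\right)$ ($o{\left(u,N \right)} = - 2 \left(-33 + N\right) \left(\left(N + u\right) - 24\right) = - 2 \left(-33 + N\right) \left(-24 + N + u\right)$)
$\left(\left(-6394 + 1912\right) + o{\left(117,38 \right)}\right) - 622 = \left(\left(-6394 + 1912\right) - \left(-10470 + 2888 + 8892\right)\right) - 622 = \left(-4482 - 1310\right) - 622 = -5792 - 622 = -6414$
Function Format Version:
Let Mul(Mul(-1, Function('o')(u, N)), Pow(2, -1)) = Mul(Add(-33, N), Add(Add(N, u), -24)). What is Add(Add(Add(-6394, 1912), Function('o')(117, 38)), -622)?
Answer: -6414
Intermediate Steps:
Function('o')(u, N) = Mul(-2, Add(-33, N), Add(-24, N, u)) (Function('o')(u, N) = Mul(-2, Mul(Add(-33, N), Add(Add(N, u), -24))) = Mul(-2, Mul(Add(-33, N), Add(-24, N, u))) = Mul(-2, Add(-33, N), Add(-24, N, u)))
Add(Add(Add(-6394, 1912), Function('o')(117, 38)), -622) = Add(Add(Add(-6394, 1912), Add(-1584, Mul(-2, Pow(38, 2)), Mul(66, 117), Mul(114, 38), Mul(-2, 38, 117))), -622) = Add(Add(-4482, Add(-1584, Mul(-2, 1444), 7722, 4332, -8892)), -622) = Add(Add(-4482, Add(-1584, -2888, 7722, 4332, -8892)), -622) = Add(Add(-4482, -1310), -622) = Add(-5792, -622) = -6414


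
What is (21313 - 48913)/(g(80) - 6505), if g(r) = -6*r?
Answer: 5520/1397 ≈ 3.9513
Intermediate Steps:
(21313 - 48913)/(g(80) - 6505) = (21313 - 48913)/(-6*80 - 6505) = -27600/(-480 - 6505) = -27600/(-6985) = -27600*(-1/6985) = 5520/1397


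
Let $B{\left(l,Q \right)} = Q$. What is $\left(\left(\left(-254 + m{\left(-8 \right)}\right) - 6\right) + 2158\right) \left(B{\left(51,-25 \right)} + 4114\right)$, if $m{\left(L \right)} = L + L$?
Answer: $7695498$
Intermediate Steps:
$m{\left(L \right)} = 2 L$
$\left(\left(\left(-254 + m{\left(-8 \right)}\right) - 6\right) + 2158\right) \left(B{\left(51,-25 \right)} + 4114\right) = \left(\left(\left(-254 + 2 \left(-8\right)\right) - 6\right) + 2158\right) \left(-25 + 4114\right) = \left(\left(\left(-254 - 16\right) - 6\right) + 2158\right) 4089 = \left(\left(-270 - 6\right) + 2158\right) 4089 = \left(-276 + 2158\right) 4089 = 1882 \cdot 4089 = 7695498$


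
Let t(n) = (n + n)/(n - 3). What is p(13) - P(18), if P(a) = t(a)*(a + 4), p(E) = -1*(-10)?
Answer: -214/5 ≈ -42.800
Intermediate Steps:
t(n) = 2*n/(-3 + n) (t(n) = (2*n)/(-3 + n) = 2*n/(-3 + n))
p(E) = 10
P(a) = 2*a*(4 + a)/(-3 + a) (P(a) = (2*a/(-3 + a))*(a + 4) = (2*a/(-3 + a))*(4 + a) = 2*a*(4 + a)/(-3 + a))
p(13) - P(18) = 10 - 2*18*(4 + 18)/(-3 + 18) = 10 - 2*18*22/15 = 10 - 1*264/5 = 10 - 264/5 = -214/5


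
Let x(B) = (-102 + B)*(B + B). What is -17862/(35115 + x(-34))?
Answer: -17862/44363 ≈ -0.40263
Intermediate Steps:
x(B) = 2*B*(-102 + B) (x(B) = (-102 + B)*(2*B) = 2*B*(-102 + B))
-17862/(35115 + x(-34)) = -17862/(35115 + 2*(-34)*(-102 - 34)) = -17862/(35115 + 2*(-34)*(-136)) = -17862/(35115 + 9248) = -17862/44363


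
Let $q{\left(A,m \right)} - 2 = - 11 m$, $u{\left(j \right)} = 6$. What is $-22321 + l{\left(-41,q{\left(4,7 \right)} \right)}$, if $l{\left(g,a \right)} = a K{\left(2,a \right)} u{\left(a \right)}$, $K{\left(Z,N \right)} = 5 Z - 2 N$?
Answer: $-94321$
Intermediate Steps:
$q{\left(A,m \right)} = 2 - 11 m$
$K{\left(Z,N \right)} = - 2 N + 5 Z$
$l{\left(g,a \right)} = 6 a \left(10 - 2 a\right)$ ($l{\left(g,a \right)} = a \left(- 2 a + 5 \cdot 2\right) 6 = a \left(- 2 a + 10\right) 6 = a \left(10 - 2 a\right) 6 = 6 a \left(10 - 2 a\right)$)
$-22321 + l{\left(-41,q{\left(4,7 \right)} \right)} = -22321 + 12 \left(2 - 77\right) \left(5 - \left(2 - 77\right)\right) = -22321 + 12 \left(-75\right) \left(5 - -75\right) = -22321 + 12 \left(-75\right) \left(5 + 75\right) = -22321 + 12 \left(-75\right) 80 = -22321 - 72000 = -94321$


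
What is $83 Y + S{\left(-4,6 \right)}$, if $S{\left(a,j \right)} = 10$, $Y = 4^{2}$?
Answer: $1338$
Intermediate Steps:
$Y = 16$
$83 Y + S{\left(-4,6 \right)} = 83 \cdot 16 + 10 = 1328 + 10 = 1338$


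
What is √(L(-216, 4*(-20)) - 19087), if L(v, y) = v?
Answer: I*√19303 ≈ 138.94*I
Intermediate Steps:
√(L(-216, 4*(-20)) - 19087) = √(-216 - 19087) = √(-19303) = I*√19303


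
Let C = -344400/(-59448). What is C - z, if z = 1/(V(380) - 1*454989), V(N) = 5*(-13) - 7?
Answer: 6530127827/1127186097 ≈ 5.7933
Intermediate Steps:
C = 14350/2477 (C = -344400*(-1/59448) = 14350/2477 ≈ 5.7933)
V(N) = -72 (V(N) = -65 - 7 = -72)
z = -1/455061 (z = 1/(-72 - 1*454989) = 1/(-72 - 454989) = 1/(-455061) = -1/455061 ≈ -2.1975e-6)
C - z = 14350/2477 - 1*(-1/455061) = 14350/2477 + 1/455061 = 6530127827/1127186097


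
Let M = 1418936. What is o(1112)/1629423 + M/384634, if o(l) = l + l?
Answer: 1156451189972/313365743091 ≈ 3.6904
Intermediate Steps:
o(l) = 2*l
o(1112)/1629423 + M/384634 = (2*1112)/1629423 + 1418936/384634 = 2224*(1/1629423) + 1418936*(1/384634) = 2224/1629423 + 709468/192317 = 1156451189972/313365743091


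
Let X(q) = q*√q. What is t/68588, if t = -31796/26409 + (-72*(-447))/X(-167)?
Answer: -7949/452835123 + 8046*I*√167/478212683 ≈ -1.7554e-5 + 0.00021743*I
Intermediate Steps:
X(q) = q^(3/2)
t = -31796/26409 + 32184*I*√167/27889 (t = -31796/26409 + (-72*(-447))/((-167)^(3/2)) = -31796*1/26409 + 32184/((-167*I*√167)) = -31796/26409 + 32184*(I*√167/27889) = -31796/26409 + 32184*I*√167/27889 ≈ -1.204 + 14.913*I)
t/68588 = (-31796/26409 + 32184*I*√167/27889)/68588 = (-31796/26409 + 32184*I*√167/27889)*(1/68588) = -7949/452835123 + 8046*I*√167/478212683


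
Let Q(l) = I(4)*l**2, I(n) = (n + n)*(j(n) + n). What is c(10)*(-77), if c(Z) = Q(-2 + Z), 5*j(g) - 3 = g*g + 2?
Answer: -1616384/5 ≈ -3.2328e+5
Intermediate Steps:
j(g) = 1 + g**2/5 (j(g) = 3/5 + (g*g + 2)/5 = 3/5 + (g**2 + 2)/5 = 3/5 + (2 + g**2)/5 = 3/5 + (2/5 + g**2/5) = 1 + g**2/5)
I(n) = 2*n*(1 + n + n**2/5) (I(n) = (n + n)*((1 + n**2/5) + n) = (2*n)*(1 + n + n**2/5) = 2*n*(1 + n + n**2/5))
Q(l) = 328*l**2/5 (Q(l) = ((2/5)*4*(5 + 4**2 + 5*4))*l**2 = ((2/5)*4*(5 + 16 + 20))*l**2 = ((2/5)*4*41)*l**2 = 328*l**2/5)
c(Z) = 328*(-2 + Z)**2/5
c(10)*(-77) = (328*(-2 + 10)**2/5)*(-77) = ((328/5)*8**2)*(-77) = ((328/5)*64)*(-77) = (20992/5)*(-77) = -1616384/5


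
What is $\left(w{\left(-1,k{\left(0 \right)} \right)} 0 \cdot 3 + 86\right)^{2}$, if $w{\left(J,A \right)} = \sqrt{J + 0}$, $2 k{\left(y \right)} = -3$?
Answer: $7396$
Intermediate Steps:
$k{\left(y \right)} = - \frac{3}{2}$ ($k{\left(y \right)} = \frac{1}{2} \left(-3\right) = - \frac{3}{2}$)
$w{\left(J,A \right)} = \sqrt{J}$
$\left(w{\left(-1,k{\left(0 \right)} \right)} 0 \cdot 3 + 86\right)^{2} = \left(\sqrt{-1} \cdot 0 \cdot 3 + 86\right)^{2} = \left(i 0 \cdot 3 + 86\right)^{2} = \left(0 \cdot 3 + 86\right)^{2} = \left(0 + 86\right)^{2} = 86^{2} = 7396$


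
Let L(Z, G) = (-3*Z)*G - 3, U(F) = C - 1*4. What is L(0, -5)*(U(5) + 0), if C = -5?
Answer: 27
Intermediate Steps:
U(F) = -9 (U(F) = -5 - 1*4 = -5 - 4 = -9)
L(Z, G) = -3 - 3*G*Z (L(Z, G) = -3*G*Z - 3 = -3 - 3*G*Z)
L(0, -5)*(U(5) + 0) = (-3 - 3*(-5)*0)*(-9 + 0) = (-3 + 0)*(-9) = -3*(-9) = 27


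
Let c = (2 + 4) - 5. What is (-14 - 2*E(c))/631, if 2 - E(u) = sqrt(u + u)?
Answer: -18/631 + 2*sqrt(2)/631 ≈ -0.024044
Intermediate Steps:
c = 1 (c = 6 - 5 = 1)
E(u) = 2 - sqrt(2)*sqrt(u) (E(u) = 2 - sqrt(u + u) = 2 - sqrt(2*u) = 2 - sqrt(2)*sqrt(u))
(-14 - 2*E(c))/631 = (-14 - 2*(2 - sqrt(2)*sqrt(1)))/631 = (-14 - 2*(2 - 1*sqrt(2)*1))*(1/631) = (-14 - 2*(2 - sqrt(2)))*(1/631) = (-14 + (-4 + 2*sqrt(2)))*(1/631) = (-18 + 2*sqrt(2))*(1/631) = -18/631 + 2*sqrt(2)/631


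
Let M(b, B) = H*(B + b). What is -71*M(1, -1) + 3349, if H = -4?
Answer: 3349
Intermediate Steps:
M(b, B) = -4*B - 4*b (M(b, B) = -4*(B + b) = -4*B - 4*b)
-71*M(1, -1) + 3349 = -71*(-4*(-1) - 4*1) + 3349 = -71*(4 - 4) + 3349 = -71*0 + 3349 = 0 + 3349 = 3349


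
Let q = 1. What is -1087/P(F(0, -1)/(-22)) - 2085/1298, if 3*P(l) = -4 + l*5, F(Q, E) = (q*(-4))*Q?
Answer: 2112219/2596 ≈ 813.64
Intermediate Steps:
F(Q, E) = -4*Q (F(Q, E) = (1*(-4))*Q = -4*Q)
P(l) = -4/3 + 5*l/3 (P(l) = (-4 + l*5)/3 = (-4 + 5*l)/3 = -4/3 + 5*l/3)
-1087/P(F(0, -1)/(-22)) - 2085/1298 = -1087/(-4/3 + 5*(-4*0/(-22))/3) - 2085/1298 = -1087/(-4/3 + 5*(0*(-1/22))/3) - 2085*1/1298 = -1087/(-4/3 + (5/3)*0) - 2085/1298 = -1087/(-4/3 + 0) - 2085/1298 = -1087/(-4/3) - 2085/1298 = -1087*(-¾) - 2085/1298 = 3261/4 - 2085/1298 = 2112219/2596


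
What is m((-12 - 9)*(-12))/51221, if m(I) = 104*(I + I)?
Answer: 52416/51221 ≈ 1.0233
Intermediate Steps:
m(I) = 208*I (m(I) = 104*(2*I) = 208*I)
m((-12 - 9)*(-12))/51221 = (208*((-12 - 9)*(-12)))/51221 = (208*(-21*(-12)))*(1/51221) = (208*252)*(1/51221) = 52416*(1/51221) = 52416/51221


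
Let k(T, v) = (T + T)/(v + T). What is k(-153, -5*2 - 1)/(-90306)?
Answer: -17/822788 ≈ -2.0661e-5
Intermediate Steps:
k(T, v) = 2*T/(T + v) (k(T, v) = (2*T)/(T + v) = 2*T/(T + v))
k(-153, -5*2 - 1)/(-90306) = (2*(-153)/(-153 + (-5*2 - 1)))/(-90306) = (2*(-153)/(-153 + (-10 - 1)))*(-1/90306) = (2*(-153)/(-153 - 11))*(-1/90306) = (2*(-153)/(-164))*(-1/90306) = (2*(-153)*(-1/164))*(-1/90306) = (153/82)*(-1/90306) = -17/822788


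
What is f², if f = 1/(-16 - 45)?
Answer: 1/3721 ≈ 0.00026874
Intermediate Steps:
f = -1/61 (f = 1/(-61) = -1/61 ≈ -0.016393)
f² = (-1/61)² = 1/3721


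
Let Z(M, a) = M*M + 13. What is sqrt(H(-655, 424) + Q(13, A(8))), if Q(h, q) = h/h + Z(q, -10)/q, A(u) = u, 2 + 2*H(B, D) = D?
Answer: 3*sqrt(394)/4 ≈ 14.887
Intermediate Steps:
Z(M, a) = 13 + M**2 (Z(M, a) = M**2 + 13 = 13 + M**2)
H(B, D) = -1 + D/2
Q(h, q) = 1 + (13 + q**2)/q (Q(h, q) = h/h + (13 + q**2)/q = 1 + (13 + q**2)/q)
sqrt(H(-655, 424) + Q(13, A(8))) = sqrt((-1 + (1/2)*424) + (1 + 8 + 13/8)) = sqrt((-1 + 212) + (1 + 8 + 13*(1/8))) = sqrt(211 + (1 + 8 + 13/8)) = sqrt(211 + 85/8) = sqrt(1773/8) = 3*sqrt(394)/4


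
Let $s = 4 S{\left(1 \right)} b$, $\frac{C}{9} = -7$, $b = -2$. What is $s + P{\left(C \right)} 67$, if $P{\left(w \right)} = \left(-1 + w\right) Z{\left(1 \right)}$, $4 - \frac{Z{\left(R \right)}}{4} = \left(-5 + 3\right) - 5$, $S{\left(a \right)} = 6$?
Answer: $-188720$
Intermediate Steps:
$C = -63$ ($C = 9 \left(-7\right) = -63$)
$Z{\left(R \right)} = 44$ ($Z{\left(R \right)} = 16 - 4 \left(\left(-5 + 3\right) - 5\right) = 16 - 4 \left(-2 - 5\right) = 16 - -28 = 16 + 28 = 44$)
$s = -48$ ($s = 4 \cdot 6 \left(-2\right) = 24 \left(-2\right) = -48$)
$P{\left(w \right)} = -44 + 44 w$ ($P{\left(w \right)} = \left(-1 + w\right) 44 = -44 + 44 w$)
$s + P{\left(C \right)} 67 = -48 + \left(-44 + 44 \left(-63\right)\right) 67 = -48 + \left(-44 - 2772\right) 67 = -48 - 188672 = -188720$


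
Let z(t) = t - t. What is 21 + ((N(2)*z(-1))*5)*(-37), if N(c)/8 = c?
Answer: 21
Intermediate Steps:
z(t) = 0
N(c) = 8*c
21 + ((N(2)*z(-1))*5)*(-37) = 21 + (((8*2)*0)*5)*(-37) = 21 + ((16*0)*5)*(-37) = 21 + (0*5)*(-37) = 21 + 0*(-37) = 21 + 0 = 21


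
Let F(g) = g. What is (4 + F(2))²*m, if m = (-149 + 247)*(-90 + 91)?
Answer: 3528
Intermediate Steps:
m = 98 (m = 98*1 = 98)
(4 + F(2))²*m = (4 + 2)²*98 = 6²*98 = 36*98 = 3528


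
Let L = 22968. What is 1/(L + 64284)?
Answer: 1/87252 ≈ 1.1461e-5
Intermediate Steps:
1/(L + 64284) = 1/(22968 + 64284) = 1/87252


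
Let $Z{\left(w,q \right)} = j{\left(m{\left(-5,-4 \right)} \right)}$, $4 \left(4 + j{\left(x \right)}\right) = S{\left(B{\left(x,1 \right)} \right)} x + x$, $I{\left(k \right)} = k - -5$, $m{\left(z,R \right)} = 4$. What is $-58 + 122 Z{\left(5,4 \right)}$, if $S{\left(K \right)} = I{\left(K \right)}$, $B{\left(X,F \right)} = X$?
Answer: $674$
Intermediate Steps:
$I{\left(k \right)} = 5 + k$ ($I{\left(k \right)} = k + 5 = 5 + k$)
$S{\left(K \right)} = 5 + K$
$j{\left(x \right)} = -4 + \frac{x}{4} + \frac{x \left(5 + x\right)}{4}$ ($j{\left(x \right)} = -4 + \frac{\left(5 + x\right) x + x}{4} = -4 + \frac{x \left(5 + x\right) + x}{4} = -4 + \frac{x + x \left(5 + x\right)}{4} = -4 + \left(\frac{x}{4} + \frac{x \left(5 + x\right)}{4}\right) = -4 + \frac{x}{4} + \frac{x \left(5 + x\right)}{4}$)
$Z{\left(w,q \right)} = 6$ ($Z{\left(w,q \right)} = -4 + \frac{1}{4} \cdot 4 + \frac{1}{4} \cdot 4 \left(5 + 4\right) = -4 + 1 + \frac{1}{4} \cdot 4 \cdot 9 = -4 + 1 + 9 = 6$)
$-58 + 122 Z{\left(5,4 \right)} = -58 + 122 \cdot 6 = -58 + 732 = 674$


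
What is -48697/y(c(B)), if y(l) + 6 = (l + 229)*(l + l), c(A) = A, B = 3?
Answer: -4427/126 ≈ -35.135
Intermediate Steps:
y(l) = -6 + 2*l*(229 + l) (y(l) = -6 + (l + 229)*(l + l) = -6 + (229 + l)*(2*l) = -6 + 2*l*(229 + l))
-48697/y(c(B)) = -48697/(-6 + 2*3² + 458*3) = -48697/(-6 + 2*9 + 1374) = -48697/(-6 + 18 + 1374) = -48697/1386 = -48697*1/1386 = -4427/126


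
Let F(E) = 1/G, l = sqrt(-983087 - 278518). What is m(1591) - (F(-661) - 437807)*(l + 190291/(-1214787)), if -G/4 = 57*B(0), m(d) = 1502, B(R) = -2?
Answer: -37157671333637/553942872 + 199639991*I*sqrt(1261605)/456 ≈ -67079.0 + 4.9175e+8*I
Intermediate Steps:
l = I*sqrt(1261605) (l = sqrt(-1261605) = I*sqrt(1261605) ≈ 1123.2*I)
G = 456 (G = -228*(-2) = -4*(-114) = 456)
F(E) = 1/456
m(1591) - (F(-661) - 437807)*(l + 190291/(-1214787)) = 1502 - (1/456 - 437807)*(I*sqrt(1261605) + 190291/(-1214787)) = 1502 - (-199639991)*(I*sqrt(1261605) + 190291*(-1/1214787))/456 = 1502 - (-199639991)*(I*sqrt(1261605) - 190291/1214787)/456 = 1502 - (-199639991)*(-190291/1214787 + I*sqrt(1261605))/456 = 1502 - (37989693527381/553942872 - 199639991*I*sqrt(1261605)/456) = 1502 + (-37989693527381/553942872 + 199639991*I*sqrt(1261605)/456) = -37157671333637/553942872 + 199639991*I*sqrt(1261605)/456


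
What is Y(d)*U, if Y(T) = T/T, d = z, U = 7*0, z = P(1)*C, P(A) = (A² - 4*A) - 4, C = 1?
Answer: 0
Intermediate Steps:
P(A) = -4 + A² - 4*A
z = -7 (z = (-4 + 1² - 4*1)*1 = (-4 + 1 - 4)*1 = -7*1 = -7)
U = 0
d = -7
Y(T) = 1
Y(d)*U = 1*0 = 0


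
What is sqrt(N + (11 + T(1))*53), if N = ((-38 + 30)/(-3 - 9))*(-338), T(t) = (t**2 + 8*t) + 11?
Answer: sqrt(12759)/3 ≈ 37.652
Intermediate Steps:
T(t) = 11 + t**2 + 8*t
N = -676/3 (N = -8/(-12)*(-338) = -8*(-1/12)*(-338) = (2/3)*(-338) = -676/3 ≈ -225.33)
sqrt(N + (11 + T(1))*53) = sqrt(-676/3 + (11 + (11 + 1**2 + 8*1))*53) = sqrt(-676/3 + (11 + (11 + 1 + 8))*53) = sqrt(-676/3 + (11 + 20)*53) = sqrt(-676/3 + 31*53) = sqrt(-676/3 + 1643) = sqrt(4253/3) = sqrt(12759)/3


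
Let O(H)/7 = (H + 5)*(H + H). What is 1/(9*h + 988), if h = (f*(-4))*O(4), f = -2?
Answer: 1/37276 ≈ 2.6827e-5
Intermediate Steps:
O(H) = 14*H*(5 + H) (O(H) = 7*((H + 5)*(H + H)) = 7*((5 + H)*(2*H)) = 7*(2*H*(5 + H)) = 14*H*(5 + H))
h = 4032 (h = (-2*(-4))*(14*4*(5 + 4)) = 8*(14*4*9) = 8*504 = 4032)
1/(9*h + 988) = 1/(9*4032 + 988) = 1/(36288 + 988) = 1/37276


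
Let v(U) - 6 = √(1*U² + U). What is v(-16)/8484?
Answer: 1/1414 + √15/2121 ≈ 0.0025332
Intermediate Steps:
v(U) = 6 + √(U + U²) (v(U) = 6 + √(1*U² + U) = 6 + √(U² + U) = 6 + √(U + U²))
v(-16)/8484 = (6 + √(-16*(1 - 16)))/8484 = (6 + √(-16*(-15)))*(1/8484) = (6 + √240)*(1/8484) = (6 + 4*√15)*(1/8484) = 1/1414 + √15/2121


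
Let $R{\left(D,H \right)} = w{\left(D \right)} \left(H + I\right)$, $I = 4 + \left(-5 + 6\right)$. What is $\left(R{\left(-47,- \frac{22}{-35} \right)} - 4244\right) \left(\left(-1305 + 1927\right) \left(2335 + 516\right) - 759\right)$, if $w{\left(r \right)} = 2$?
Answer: $- \frac{262598118198}{35} \approx -7.5028 \cdot 10^{9}$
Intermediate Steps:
$I = 5$ ($I = 4 + 1 = 5$)
$R{\left(D,H \right)} = 10 + 2 H$ ($R{\left(D,H \right)} = 2 \left(H + 5\right) = 2 \left(5 + H\right) = 10 + 2 H$)
$\left(R{\left(-47,- \frac{22}{-35} \right)} - 4244\right) \left(\left(-1305 + 1927\right) \left(2335 + 516\right) - 759\right) = \left(\left(10 + 2 \left(- \frac{22}{-35}\right)\right) - 4244\right) \left(\left(-1305 + 1927\right) \left(2335 + 516\right) - 759\right) = \left(\left(10 + 2 \left(\left(-22\right) \left(- \frac{1}{35}\right)\right)\right) - 4244\right) \left(622 \cdot 2851 - 759\right) = \left(\left(10 + 2 \cdot \frac{22}{35}\right) - 4244\right) \left(1773322 - 759\right) = \left(\left(10 + \frac{44}{35}\right) - 4244\right) 1772563 = \left(\frac{394}{35} - 4244\right) 1772563 = \left(- \frac{148146}{35}\right) 1772563 = - \frac{262598118198}{35}$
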